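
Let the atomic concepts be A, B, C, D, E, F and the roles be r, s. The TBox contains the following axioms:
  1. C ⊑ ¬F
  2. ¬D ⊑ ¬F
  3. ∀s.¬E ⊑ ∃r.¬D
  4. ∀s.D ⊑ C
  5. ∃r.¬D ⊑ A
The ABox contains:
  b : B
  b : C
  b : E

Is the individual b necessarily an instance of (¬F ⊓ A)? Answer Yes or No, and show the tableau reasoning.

No

1. b : (¬F ⊓ A)?  L(b) = {B, C, E} ∪ {(F ⊔ ¬A)}
   apply at b: C⊑¬F
   open: L(b) ⊇ {B, C, D, E, ¬A, …} (+ ∃-successors) — b ∉ (¬F ⊓ A) possible
2. Hence b : (¬F ⊓ A): not entailed.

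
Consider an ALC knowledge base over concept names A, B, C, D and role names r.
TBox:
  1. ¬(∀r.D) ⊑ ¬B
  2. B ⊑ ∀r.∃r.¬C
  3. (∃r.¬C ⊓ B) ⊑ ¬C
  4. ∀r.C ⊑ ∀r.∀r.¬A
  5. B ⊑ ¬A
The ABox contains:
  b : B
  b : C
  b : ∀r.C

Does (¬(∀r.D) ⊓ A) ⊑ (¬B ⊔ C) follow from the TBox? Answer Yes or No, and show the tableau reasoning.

Yes

1. (¬(∀r.D) ⊓ A) ⊑ (¬B ⊔ C)  ⇔  ((∃r.¬D ⊓ A) ⊓ (B ⊓ ¬C)) unsat w.r.t. T
   all branches close; clash {A, ¬A} at x₀
2. Hence (¬(∀r.D) ⊓ A) ⊑ (¬B ⊔ C): entailed.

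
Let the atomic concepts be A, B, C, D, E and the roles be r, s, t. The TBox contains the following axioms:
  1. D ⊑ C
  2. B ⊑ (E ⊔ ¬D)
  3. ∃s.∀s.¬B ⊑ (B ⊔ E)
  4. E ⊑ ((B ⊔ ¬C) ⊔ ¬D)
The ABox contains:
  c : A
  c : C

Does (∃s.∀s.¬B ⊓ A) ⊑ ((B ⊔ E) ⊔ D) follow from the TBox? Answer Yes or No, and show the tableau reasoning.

1. (∃s.∀s.¬B ⊓ A) ⊑ ((B ⊔ E) ⊔ D)  ⇔  ((∃s.∀s.¬B ⊓ A) ⊓ ((¬B ⊓ ¬E) ⊓ ¬D)) unsat w.r.t. T
   all branches close; clash {E, ¬E} at x₀
2. Hence (∃s.∀s.¬B ⊓ A) ⊑ ((B ⊔ E) ⊔ D): entailed.

Yes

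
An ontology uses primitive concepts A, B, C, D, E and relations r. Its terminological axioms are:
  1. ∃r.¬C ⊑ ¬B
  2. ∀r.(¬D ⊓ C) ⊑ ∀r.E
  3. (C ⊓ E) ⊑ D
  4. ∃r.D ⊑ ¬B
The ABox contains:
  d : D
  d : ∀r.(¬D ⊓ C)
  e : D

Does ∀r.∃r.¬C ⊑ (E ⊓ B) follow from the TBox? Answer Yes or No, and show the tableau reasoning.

No

1. ∀r.∃r.¬C ⊑ (E ⊓ B)  ⇔  (∀r.∃r.¬C ⊓ (¬E ⊔ ¬B)) unsat w.r.t. T
   open: L(x₀) ⊇ {¬E, ∀r.C, ∀r.E, ∀r.¬D, ∀r.∃r.¬C}
2. Hence ∀r.∃r.¬C ⊑ (E ⊓ B): not entailed.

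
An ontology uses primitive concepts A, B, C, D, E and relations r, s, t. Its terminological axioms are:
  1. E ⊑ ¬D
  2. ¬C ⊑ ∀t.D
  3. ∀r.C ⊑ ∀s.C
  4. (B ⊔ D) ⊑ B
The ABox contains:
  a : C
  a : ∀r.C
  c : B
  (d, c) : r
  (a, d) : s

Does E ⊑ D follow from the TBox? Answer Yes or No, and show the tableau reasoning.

1. E ⊑ D  ⇔  (E ⊓ ¬D) unsat w.r.t. T
   open: L(x₀) ⊇ {C, E, ¬B, ¬D, ∃r.¬C} (+ ∃-successors)
2. Hence E ⊑ D: not entailed.

No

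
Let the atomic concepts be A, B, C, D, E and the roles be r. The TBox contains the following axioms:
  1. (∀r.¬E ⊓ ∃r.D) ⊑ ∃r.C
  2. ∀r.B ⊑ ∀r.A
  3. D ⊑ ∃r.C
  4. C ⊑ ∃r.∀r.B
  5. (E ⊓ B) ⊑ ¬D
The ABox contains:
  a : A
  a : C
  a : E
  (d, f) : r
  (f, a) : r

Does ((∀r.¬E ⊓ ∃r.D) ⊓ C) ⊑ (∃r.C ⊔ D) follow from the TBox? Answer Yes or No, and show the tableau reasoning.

1. ((∀r.¬E ⊓ ∃r.D) ⊓ C) ⊑ (∃r.C ⊔ D)  ⇔  (((∀r.¬E ⊓ ∃r.D) ⊓ C) ⊓ (∀r.¬C ⊓ ¬D)) unsat w.r.t. T
   all branches close; clash {C, ¬C} at an ∃-successor
2. Hence ((∀r.¬E ⊓ ∃r.D) ⊓ C) ⊑ (∃r.C ⊔ D): entailed.

Yes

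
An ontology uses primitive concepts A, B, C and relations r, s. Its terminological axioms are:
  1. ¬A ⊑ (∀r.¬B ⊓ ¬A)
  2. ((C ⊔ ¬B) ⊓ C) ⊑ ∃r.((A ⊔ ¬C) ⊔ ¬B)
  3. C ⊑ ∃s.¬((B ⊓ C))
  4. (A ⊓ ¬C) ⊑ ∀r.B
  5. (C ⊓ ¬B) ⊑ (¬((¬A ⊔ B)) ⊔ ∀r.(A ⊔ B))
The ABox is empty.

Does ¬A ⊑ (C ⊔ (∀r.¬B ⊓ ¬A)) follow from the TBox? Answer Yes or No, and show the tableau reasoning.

1. ¬A ⊑ (C ⊔ (∀r.¬B ⊓ ¬A))  ⇔  (¬A ⊓ (¬C ⊓ (∃r.B ⊔ A))) unsat w.r.t. T
   all branches close; clash {A, ¬A} at x₀
2. Hence ¬A ⊑ (C ⊔ (∀r.¬B ⊓ ¬A)): entailed.

Yes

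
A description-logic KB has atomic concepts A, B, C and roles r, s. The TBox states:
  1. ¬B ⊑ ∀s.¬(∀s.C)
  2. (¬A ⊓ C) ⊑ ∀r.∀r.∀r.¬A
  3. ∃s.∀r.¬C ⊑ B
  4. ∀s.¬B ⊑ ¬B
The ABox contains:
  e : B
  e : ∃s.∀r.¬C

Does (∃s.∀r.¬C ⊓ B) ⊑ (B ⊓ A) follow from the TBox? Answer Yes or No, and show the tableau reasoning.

No

1. (∃s.∀r.¬C ⊓ B) ⊑ (B ⊓ A)  ⇔  ((∃s.∀r.¬C ⊓ B) ⊓ (¬B ⊔ ¬A)) unsat w.r.t. T
   open: L(x₀) ⊇ {B, ¬A, ¬C, ∃s.B, ∃s.∀r.¬C} (+ ∃-successors)
2. Hence (∃s.∀r.¬C ⊓ B) ⊑ (B ⊓ A): not entailed.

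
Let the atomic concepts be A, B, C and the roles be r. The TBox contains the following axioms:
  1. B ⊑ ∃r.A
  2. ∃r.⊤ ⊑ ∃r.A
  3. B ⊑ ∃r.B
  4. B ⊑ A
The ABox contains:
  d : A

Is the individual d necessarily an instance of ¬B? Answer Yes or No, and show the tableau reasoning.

No

1. d : ¬B?  L(d) = {A} ∪ {B}
   apply at d: B⊑∃r.A; B⊑∃r.B
   open: L(d) ⊇ {A, B, ∃r.A, ∃r.B} (+ ∃-successors) — d ∉ ¬B possible
2. Hence d : ¬B: not entailed.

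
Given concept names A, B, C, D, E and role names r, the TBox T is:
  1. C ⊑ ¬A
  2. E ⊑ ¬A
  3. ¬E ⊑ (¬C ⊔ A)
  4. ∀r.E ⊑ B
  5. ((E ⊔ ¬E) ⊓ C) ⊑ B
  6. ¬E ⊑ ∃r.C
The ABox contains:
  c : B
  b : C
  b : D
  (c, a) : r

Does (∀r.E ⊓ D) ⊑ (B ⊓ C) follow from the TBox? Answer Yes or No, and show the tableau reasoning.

No

1. (∀r.E ⊓ D) ⊑ (B ⊓ C)  ⇔  ((∀r.E ⊓ D) ⊓ (¬B ⊔ ¬C)) unsat w.r.t. T
   apply at x₀: ∀r.E⊑B
   open: L(x₀) ⊇ {B, D, E, ¬A, ¬C, …}
2. Hence (∀r.E ⊓ D) ⊑ (B ⊓ C): not entailed.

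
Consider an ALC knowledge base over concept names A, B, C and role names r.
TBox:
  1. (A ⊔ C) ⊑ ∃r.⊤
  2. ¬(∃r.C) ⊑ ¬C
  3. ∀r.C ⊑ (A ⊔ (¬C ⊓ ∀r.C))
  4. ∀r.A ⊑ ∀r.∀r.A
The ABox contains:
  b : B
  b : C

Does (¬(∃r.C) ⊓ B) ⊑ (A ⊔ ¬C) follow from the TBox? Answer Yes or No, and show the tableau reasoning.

1. (¬(∃r.C) ⊓ B) ⊑ (A ⊔ ¬C)  ⇔  ((∀r.¬C ⊓ B) ⊓ (¬A ⊓ C)) unsat w.r.t. T
   all branches close; clash {C, ¬C} at x₀
2. Hence (¬(∃r.C) ⊓ B) ⊑ (A ⊔ ¬C): entailed.

Yes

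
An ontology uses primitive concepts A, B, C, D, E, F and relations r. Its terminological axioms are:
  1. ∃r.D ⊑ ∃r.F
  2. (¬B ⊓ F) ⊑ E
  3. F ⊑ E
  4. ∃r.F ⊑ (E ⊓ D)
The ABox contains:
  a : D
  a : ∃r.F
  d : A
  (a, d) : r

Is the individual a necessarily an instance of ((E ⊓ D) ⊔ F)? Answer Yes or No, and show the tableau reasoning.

Yes

1. a : ((E ⊓ D) ⊔ F)?  L(a) = {D, ∃r.F} ∪ {((¬E ⊔ ¬D) ⊓ ¬F)}
   clash {D, ¬D} at a — a ∈ ((E ⊓ D) ⊔ F)
2. Hence a : ((E ⊓ D) ⊔ F): entailed.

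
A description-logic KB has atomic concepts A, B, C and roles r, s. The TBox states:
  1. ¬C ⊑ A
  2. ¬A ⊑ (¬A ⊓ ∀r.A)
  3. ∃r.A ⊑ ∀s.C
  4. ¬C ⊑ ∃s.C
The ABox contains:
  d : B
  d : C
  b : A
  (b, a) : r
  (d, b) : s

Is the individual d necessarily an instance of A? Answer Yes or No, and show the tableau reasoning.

No

1. d : A?  L(d) = {B, C} ∪ {¬A}
   apply at d: ¬A⊑(¬A ⊓ ∀r.A)
   open: L(d) ⊇ {B, C, ¬A, ∀r.A, ∀r.¬A} — d ∉ A possible
2. Hence d : A: not entailed.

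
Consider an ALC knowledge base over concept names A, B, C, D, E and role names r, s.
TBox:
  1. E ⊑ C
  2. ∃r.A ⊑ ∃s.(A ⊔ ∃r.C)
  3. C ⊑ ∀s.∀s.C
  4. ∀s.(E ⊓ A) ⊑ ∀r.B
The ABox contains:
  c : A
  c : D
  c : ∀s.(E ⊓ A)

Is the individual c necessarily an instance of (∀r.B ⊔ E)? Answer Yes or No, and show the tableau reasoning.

Yes

1. c : (∀r.B ⊔ E)?  L(c) = {A, D, ∀s.(E ⊓ A)} ∪ {(∃r.¬B ⊓ ¬E)}
   clash {B, ¬B} at an ∃-successor — c ∈ (∀r.B ⊔ E)
2. Hence c : (∀r.B ⊔ E): entailed.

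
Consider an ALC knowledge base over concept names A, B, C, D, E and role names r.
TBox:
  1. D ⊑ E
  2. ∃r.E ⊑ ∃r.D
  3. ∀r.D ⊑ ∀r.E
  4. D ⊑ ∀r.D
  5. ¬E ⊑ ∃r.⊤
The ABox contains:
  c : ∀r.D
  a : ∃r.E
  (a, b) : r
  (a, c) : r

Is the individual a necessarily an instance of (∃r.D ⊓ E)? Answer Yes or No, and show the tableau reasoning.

No

1. a : (∃r.D ⊓ E)?  L(a) = {∃r.E} ∪ {(∀r.¬D ⊔ ¬E)}
   apply at a: ∃r.E⊑∃r.D
   open: L(a) ⊇ {¬D, ¬E, ∃r.D, ∃r.E, ∃r.¬D, …} (+ ∃-successors) — a ∉ (∃r.D ⊓ E) possible
2. Hence a : (∃r.D ⊓ E): not entailed.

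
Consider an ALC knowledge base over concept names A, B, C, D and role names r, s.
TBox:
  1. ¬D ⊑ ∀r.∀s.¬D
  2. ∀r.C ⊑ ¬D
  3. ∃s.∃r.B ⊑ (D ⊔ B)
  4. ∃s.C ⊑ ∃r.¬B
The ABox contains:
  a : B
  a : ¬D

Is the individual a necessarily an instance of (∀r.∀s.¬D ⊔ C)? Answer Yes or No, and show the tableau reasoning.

Yes

1. a : (∀r.∀s.¬D ⊔ C)?  L(a) = {B, ¬D} ∪ {(∃r.∃s.D ⊓ ¬C)}
   clash {D, ¬D} at an ∃-successor — a ∈ (∀r.∀s.¬D ⊔ C)
2. Hence a : (∀r.∀s.¬D ⊔ C): entailed.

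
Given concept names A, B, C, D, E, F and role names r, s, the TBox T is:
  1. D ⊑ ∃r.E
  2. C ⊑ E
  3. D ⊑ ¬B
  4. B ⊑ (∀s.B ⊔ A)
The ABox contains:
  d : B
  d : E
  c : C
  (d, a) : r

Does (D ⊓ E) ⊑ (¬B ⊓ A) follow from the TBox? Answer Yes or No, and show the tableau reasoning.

No

1. (D ⊓ E) ⊑ (¬B ⊓ A)  ⇔  ((D ⊓ E) ⊓ (B ⊔ ¬A)) unsat w.r.t. T
   apply at x₀: D⊑∃r.E; D⊑¬B
   open: L(x₀) ⊇ {D, E, ¬A, ¬B, ∃r.E} (+ ∃-successors)
2. Hence (D ⊓ E) ⊑ (¬B ⊓ A): not entailed.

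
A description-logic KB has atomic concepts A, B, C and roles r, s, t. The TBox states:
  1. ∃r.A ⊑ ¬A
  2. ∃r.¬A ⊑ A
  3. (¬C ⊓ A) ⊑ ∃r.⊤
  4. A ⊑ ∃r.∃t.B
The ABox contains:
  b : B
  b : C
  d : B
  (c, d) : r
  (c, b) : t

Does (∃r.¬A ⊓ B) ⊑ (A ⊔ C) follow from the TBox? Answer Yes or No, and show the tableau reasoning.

1. (∃r.¬A ⊓ B) ⊑ (A ⊔ C)  ⇔  ((∃r.¬A ⊓ B) ⊓ (¬A ⊓ ¬C)) unsat w.r.t. T
   all branches close; clash {A, ¬A} at x₀
2. Hence (∃r.¬A ⊓ B) ⊑ (A ⊔ C): entailed.

Yes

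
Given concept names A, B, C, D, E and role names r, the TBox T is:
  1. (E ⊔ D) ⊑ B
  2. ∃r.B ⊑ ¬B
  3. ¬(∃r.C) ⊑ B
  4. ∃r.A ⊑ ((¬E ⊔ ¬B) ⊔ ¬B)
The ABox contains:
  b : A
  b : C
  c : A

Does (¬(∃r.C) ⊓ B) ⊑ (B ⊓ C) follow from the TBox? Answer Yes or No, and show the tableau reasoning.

1. (¬(∃r.C) ⊓ B) ⊑ (B ⊓ C)  ⇔  ((∀r.¬C ⊓ B) ⊓ (¬B ⊔ ¬C)) unsat w.r.t. T
   open: L(x₀) ⊇ {B, ¬C, ∀r.¬A, ∀r.¬B, ∀r.¬C}
2. Hence (¬(∃r.C) ⊓ B) ⊑ (B ⊓ C): not entailed.

No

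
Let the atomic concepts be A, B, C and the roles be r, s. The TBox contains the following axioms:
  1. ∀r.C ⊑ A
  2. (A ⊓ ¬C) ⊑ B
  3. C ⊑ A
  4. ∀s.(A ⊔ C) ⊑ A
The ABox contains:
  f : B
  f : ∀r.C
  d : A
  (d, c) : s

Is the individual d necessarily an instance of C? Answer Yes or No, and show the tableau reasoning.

No

1. d : C?  L(d) = {A} ∪ {¬C}
   open: L(d) ⊇ {A, B, ¬C} — d ∉ C possible
2. Hence d : C: not entailed.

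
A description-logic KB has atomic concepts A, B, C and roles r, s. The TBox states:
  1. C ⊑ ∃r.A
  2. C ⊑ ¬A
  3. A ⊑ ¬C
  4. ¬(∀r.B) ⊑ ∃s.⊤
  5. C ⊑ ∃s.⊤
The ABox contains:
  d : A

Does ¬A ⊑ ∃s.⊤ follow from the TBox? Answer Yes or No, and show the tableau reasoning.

1. ¬A ⊑ ∃s.⊤  ⇔  (¬A ⊓ ∀s.⊥) unsat w.r.t. T
   open: L(x₀) ⊇ {¬A, ¬C, ∀r.B, ∀s.⊥}
2. Hence ¬A ⊑ ∃s.⊤: not entailed.

No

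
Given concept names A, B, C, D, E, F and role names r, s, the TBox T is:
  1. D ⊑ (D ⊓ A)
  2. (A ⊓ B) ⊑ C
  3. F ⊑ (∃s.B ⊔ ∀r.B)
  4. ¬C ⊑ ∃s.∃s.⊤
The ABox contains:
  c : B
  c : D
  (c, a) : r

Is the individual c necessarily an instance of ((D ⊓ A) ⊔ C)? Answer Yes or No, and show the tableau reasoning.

Yes

1. c : ((D ⊓ A) ⊔ C)?  L(c) = {B, D} ∪ {((¬D ⊔ ¬A) ⊓ ¬C)}
   clash {A, ¬A} at c — c ∈ ((D ⊓ A) ⊔ C)
2. Hence c : ((D ⊓ A) ⊔ C): entailed.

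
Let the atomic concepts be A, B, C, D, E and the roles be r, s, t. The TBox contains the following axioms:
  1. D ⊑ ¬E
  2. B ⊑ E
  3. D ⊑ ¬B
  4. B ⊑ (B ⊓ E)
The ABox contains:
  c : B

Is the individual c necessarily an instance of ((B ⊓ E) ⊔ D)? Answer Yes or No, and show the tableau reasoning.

Yes

1. c : ((B ⊓ E) ⊔ D)?  L(c) = {B} ∪ {((¬B ⊔ ¬E) ⊓ ¬D)}
   clash {E, ¬E} at c — c ∈ ((B ⊓ E) ⊔ D)
2. Hence c : ((B ⊓ E) ⊔ D): entailed.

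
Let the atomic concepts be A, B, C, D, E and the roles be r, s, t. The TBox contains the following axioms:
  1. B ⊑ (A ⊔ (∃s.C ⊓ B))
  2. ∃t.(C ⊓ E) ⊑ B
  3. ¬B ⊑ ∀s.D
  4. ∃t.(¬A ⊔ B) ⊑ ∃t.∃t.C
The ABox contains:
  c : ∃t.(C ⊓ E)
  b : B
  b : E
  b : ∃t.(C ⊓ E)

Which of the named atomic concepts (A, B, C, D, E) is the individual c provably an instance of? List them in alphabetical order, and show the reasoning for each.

1. c : A?  L(c) = {∃t.(C ⊓ E)} ∪ {¬A}
   apply at c: ∃t.(C ⊓ E)⊑B
   open: L(c) ⊇ {B, ¬A, ∀t.(A ⊓ ¬B), ∃s.C, ∃t.(C ⊓ E)} (+ ∃-successors) — c ∉ A possible
2. c : B?  L(c) = {∃t.(C ⊓ E)} ∪ {¬B}
   clash {B, ¬B} at c — c ∈ B
3. c : C?  L(c) = {∃t.(C ⊓ E)} ∪ {¬C}
   apply at c: ∃t.(C ⊓ E)⊑B
   open: L(c) ⊇ {A, B, ¬C, ∀t.(A ⊓ ¬B), ∃t.(C ⊓ E)} (+ ∃-successors) — c ∉ C possible
4. c : D?  L(c) = {∃t.(C ⊓ E)} ∪ {¬D}
   apply at c: ∃t.(C ⊓ E)⊑B
   open: L(c) ⊇ {A, B, ¬D, ∀t.(A ⊓ ¬B), ∃t.(C ⊓ E)} (+ ∃-successors) — c ∉ D possible
5. c : E?  L(c) = {∃t.(C ⊓ E)} ∪ {¬E}
   apply at c: ∃t.(C ⊓ E)⊑B
   open: L(c) ⊇ {A, B, ¬E, ∀t.(A ⊓ ¬B), ∃t.(C ⊓ E)} (+ ∃-successors) — c ∉ E possible
6. Entailed for c: {B}

{B}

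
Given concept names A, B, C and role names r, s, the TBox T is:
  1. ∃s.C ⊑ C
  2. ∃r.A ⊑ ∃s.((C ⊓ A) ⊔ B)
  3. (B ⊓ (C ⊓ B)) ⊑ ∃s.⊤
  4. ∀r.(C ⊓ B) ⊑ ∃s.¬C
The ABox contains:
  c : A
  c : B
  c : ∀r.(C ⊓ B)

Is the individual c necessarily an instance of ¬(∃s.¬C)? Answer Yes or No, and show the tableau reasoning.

1. c : ¬(∃s.¬C)?  L(c) = {A, B, ∀r.(C ⊓ B)} ∪ {∃s.¬C}
   open: L(c) ⊇ {A, B, ¬C, ∀r.(C ⊓ B), ∀r.¬A, …} (+ ∃-successors) — c ∉ ¬(∃s.¬C) possible
2. Hence c : ¬(∃s.¬C): not entailed.

No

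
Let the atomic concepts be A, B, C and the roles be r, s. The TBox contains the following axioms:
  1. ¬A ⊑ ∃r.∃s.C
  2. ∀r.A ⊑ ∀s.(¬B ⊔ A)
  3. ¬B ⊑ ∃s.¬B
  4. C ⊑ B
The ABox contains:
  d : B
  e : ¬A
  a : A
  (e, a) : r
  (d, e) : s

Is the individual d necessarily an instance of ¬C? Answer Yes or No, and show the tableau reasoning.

No

1. d : ¬C?  L(d) = {B} ∪ {C}
   open: L(d) ⊇ {A, B, C, ∃r.¬A} (+ ∃-successors) — d ∉ ¬C possible
2. Hence d : ¬C: not entailed.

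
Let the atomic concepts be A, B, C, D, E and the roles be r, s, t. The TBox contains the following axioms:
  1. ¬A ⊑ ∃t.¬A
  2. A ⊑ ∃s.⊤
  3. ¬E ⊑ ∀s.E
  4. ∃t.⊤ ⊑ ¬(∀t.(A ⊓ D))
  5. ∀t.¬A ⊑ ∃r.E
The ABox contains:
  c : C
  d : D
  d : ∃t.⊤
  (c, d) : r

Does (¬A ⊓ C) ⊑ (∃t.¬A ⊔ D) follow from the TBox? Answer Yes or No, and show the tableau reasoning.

Yes

1. (¬A ⊓ C) ⊑ (∃t.¬A ⊔ D)  ⇔  ((¬A ⊓ C) ⊓ (∀t.A ⊓ ¬D)) unsat w.r.t. T
   all branches close; clash {A, ¬A} at an ∃-successor
2. Hence (¬A ⊓ C) ⊑ (∃t.¬A ⊔ D): entailed.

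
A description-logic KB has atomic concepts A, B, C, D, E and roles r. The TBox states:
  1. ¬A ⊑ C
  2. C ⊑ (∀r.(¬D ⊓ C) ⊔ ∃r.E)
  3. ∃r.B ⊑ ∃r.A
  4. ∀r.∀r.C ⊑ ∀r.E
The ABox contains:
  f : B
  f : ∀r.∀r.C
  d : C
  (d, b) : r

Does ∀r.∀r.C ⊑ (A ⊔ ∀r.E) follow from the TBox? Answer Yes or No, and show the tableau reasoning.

Yes

1. ∀r.∀r.C ⊑ (A ⊔ ∀r.E)  ⇔  (∀r.∀r.C ⊓ (¬A ⊓ ∃r.¬E)) unsat w.r.t. T
   all branches close; clash {E, ¬E} at an ∃-successor
2. Hence ∀r.∀r.C ⊑ (A ⊔ ∀r.E): entailed.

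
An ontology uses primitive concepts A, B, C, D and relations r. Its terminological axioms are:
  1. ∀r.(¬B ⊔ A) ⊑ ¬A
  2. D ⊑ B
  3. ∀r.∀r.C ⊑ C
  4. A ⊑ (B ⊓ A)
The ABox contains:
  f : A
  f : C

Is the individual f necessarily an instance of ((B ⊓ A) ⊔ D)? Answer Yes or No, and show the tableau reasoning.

1. f : ((B ⊓ A) ⊔ D)?  L(f) = {A, C} ∪ {((¬B ⊔ ¬A) ⊓ ¬D)}
   clash {A, ¬A} at f — f ∈ ((B ⊓ A) ⊔ D)
2. Hence f : ((B ⊓ A) ⊔ D): entailed.

Yes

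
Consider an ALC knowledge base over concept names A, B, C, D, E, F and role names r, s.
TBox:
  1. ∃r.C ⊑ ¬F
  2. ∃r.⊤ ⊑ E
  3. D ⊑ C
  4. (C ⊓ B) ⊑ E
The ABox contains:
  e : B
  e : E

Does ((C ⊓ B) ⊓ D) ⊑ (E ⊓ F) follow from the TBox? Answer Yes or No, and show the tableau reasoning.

1. ((C ⊓ B) ⊓ D) ⊑ (E ⊓ F)  ⇔  (((C ⊓ B) ⊓ D) ⊓ (¬E ⊔ ¬F)) unsat w.r.t. T
   apply at x₀: (C ⊓ B)⊑E
   open: L(x₀) ⊇ {B, C, D, E, ¬F, …}
2. Hence ((C ⊓ B) ⊓ D) ⊑ (E ⊓ F): not entailed.

No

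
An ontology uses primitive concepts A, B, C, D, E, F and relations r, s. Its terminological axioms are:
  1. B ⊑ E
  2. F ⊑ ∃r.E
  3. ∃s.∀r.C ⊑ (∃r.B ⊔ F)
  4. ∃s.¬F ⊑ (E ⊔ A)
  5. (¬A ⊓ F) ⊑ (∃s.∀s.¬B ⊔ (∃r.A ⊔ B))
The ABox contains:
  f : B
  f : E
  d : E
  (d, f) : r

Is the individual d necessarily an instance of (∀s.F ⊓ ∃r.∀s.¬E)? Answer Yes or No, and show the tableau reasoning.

1. d : (∀s.F ⊓ ∃r.∀s.¬E)?  L(d) = {E} ∪ {(∃s.¬F ⊔ ∀r.∃s.E)}
   open: L(d) ⊇ {E, ¬F, ∀r.∃s.E, ∀s.F, ∀s.∃r.¬C} — d ∉ (∀s.F ⊓ ∃r.∀s.¬E) possible
2. Hence d : (∀s.F ⊓ ∃r.∀s.¬E): not entailed.

No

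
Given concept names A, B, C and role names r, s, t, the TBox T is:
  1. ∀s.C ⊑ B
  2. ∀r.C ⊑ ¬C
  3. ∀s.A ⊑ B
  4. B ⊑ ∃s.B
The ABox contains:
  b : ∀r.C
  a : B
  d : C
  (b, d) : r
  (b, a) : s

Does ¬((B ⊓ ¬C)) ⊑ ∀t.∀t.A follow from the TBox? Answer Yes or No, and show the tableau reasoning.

No

1. ¬((B ⊓ ¬C)) ⊑ ∀t.∀t.A  ⇔  ((¬B ⊔ C) ⊓ ∃t.∃t.¬A) unsat w.r.t. T
   open: L(x₀) ⊇ {¬B, ∃r.¬C, ∃s.¬A, ∃s.¬C, ∃t.∃t.¬A} (+ ∃-successors)
2. Hence ¬((B ⊓ ¬C)) ⊑ ∀t.∀t.A: not entailed.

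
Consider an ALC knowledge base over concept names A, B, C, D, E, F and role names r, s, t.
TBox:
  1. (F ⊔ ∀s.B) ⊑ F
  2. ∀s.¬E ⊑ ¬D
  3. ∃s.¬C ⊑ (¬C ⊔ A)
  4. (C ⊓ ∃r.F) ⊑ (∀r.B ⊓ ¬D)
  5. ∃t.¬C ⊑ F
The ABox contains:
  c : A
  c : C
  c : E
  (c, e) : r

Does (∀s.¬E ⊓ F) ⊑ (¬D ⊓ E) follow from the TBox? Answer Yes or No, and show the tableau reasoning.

No

1. (∀s.¬E ⊓ F) ⊑ (¬D ⊓ E)  ⇔  ((∀s.¬E ⊓ F) ⊓ (D ⊔ ¬E)) unsat w.r.t. T
   apply at x₀: ∀s.¬E⊑¬D
   open: L(x₀) ⊇ {F, ¬C, ¬D, ¬E, ∀s.C, …}
2. Hence (∀s.¬E ⊓ F) ⊑ (¬D ⊓ E): not entailed.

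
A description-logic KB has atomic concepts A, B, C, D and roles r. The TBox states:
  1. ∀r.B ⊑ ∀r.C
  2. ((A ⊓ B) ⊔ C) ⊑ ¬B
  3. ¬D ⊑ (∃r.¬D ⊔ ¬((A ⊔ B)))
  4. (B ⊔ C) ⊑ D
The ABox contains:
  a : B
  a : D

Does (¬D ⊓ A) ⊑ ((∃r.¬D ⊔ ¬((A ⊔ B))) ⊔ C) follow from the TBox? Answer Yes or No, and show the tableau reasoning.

Yes

1. (¬D ⊓ A) ⊑ ((∃r.¬D ⊔ ¬((A ⊔ B))) ⊔ C)  ⇔  ((¬D ⊓ A) ⊓ ((∀r.D ⊓ (A ⊔ B)) ⊓ ¬C)) unsat w.r.t. T
   all branches close; clash {D, ¬D} at x₀
2. Hence (¬D ⊓ A) ⊑ ((∃r.¬D ⊔ ¬((A ⊔ B))) ⊔ C): entailed.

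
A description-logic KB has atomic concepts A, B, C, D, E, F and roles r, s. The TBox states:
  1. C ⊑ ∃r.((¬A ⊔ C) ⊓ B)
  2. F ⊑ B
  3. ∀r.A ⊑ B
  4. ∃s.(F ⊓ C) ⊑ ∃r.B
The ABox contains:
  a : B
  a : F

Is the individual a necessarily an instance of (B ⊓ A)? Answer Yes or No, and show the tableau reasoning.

No

1. a : (B ⊓ A)?  L(a) = {B, F} ∪ {(¬B ⊔ ¬A)}
   open: L(a) ⊇ {B, F, ¬A, ¬C, ∀s.(¬F ⊔ ¬C)} — a ∉ (B ⊓ A) possible
2. Hence a : (B ⊓ A): not entailed.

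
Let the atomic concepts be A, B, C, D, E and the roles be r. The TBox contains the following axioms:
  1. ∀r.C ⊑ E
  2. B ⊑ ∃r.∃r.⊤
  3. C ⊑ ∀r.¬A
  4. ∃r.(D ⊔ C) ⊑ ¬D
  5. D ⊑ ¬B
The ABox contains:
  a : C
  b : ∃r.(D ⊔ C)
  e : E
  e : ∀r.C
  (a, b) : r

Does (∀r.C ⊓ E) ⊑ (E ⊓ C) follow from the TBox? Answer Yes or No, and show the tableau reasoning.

1. (∀r.C ⊓ E) ⊑ (E ⊓ C)  ⇔  ((∀r.C ⊓ E) ⊓ (¬E ⊔ ¬C)) unsat w.r.t. T
   open: L(x₀) ⊇ {E, ¬B, ¬C, ¬D, ∀r.C}
2. Hence (∀r.C ⊓ E) ⊑ (E ⊓ C): not entailed.

No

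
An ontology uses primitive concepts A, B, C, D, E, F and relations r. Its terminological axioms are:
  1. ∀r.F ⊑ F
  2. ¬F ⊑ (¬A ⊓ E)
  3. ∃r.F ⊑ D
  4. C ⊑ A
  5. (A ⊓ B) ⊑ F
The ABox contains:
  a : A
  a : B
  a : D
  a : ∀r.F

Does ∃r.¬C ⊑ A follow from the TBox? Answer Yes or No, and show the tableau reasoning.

No

1. ∃r.¬C ⊑ A  ⇔  (∃r.¬C ⊓ ¬A) unsat w.r.t. T
   open: L(x₀) ⊇ {F, ¬A, ¬C, ∀r.¬F, ∃r.¬C} (+ ∃-successors)
2. Hence ∃r.¬C ⊑ A: not entailed.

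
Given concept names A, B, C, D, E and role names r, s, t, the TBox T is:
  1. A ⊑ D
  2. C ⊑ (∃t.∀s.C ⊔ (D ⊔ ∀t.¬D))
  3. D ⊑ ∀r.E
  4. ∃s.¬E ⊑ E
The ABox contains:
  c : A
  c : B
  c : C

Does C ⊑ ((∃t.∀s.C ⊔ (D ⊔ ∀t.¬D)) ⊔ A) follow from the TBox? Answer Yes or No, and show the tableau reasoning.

Yes

1. C ⊑ ((∃t.∀s.C ⊔ (D ⊔ ∀t.¬D)) ⊔ A)  ⇔  (C ⊓ ((∀t.∃s.¬C ⊓ (¬D ⊓ ∃t.D)) ⊓ ¬A)) unsat w.r.t. T
   all branches close; clash {D, ¬D} at an ∃-successor
2. Hence C ⊑ ((∃t.∀s.C ⊔ (D ⊔ ∀t.¬D)) ⊔ A): entailed.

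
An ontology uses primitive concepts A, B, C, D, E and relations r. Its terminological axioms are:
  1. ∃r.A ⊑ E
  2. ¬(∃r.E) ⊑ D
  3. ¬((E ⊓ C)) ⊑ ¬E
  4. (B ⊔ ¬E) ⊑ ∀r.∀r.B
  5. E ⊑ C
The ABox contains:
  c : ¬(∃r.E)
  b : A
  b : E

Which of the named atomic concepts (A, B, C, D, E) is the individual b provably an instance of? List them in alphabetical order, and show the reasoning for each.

{A, C, E}

1. b : A?  L(b) = {A, E} ∪ {¬A}
   clash {A, ¬A} at b — b ∈ A
2. b : B?  L(b) = {A, E} ∪ {¬B}
   apply at b: E⊑C
   open: L(b) ⊇ {A, C, E, ¬B, ∃r.E} (+ ∃-successors) — b ∉ B possible
3. b : C?  L(b) = {A, E} ∪ {¬C}
   clash {E, ¬E} at b — b ∈ C
4. b : D?  L(b) = {A, E} ∪ {¬D}
   apply at b: E⊑C
   open: L(b) ⊇ {A, C, E, ¬B, ¬D, …} (+ ∃-successors) — b ∉ D possible
5. b : E?  L(b) = {A, E} ∪ {¬E}
   clash {E, ¬E} at b — b ∈ E
6. Entailed for b: {A, C, E}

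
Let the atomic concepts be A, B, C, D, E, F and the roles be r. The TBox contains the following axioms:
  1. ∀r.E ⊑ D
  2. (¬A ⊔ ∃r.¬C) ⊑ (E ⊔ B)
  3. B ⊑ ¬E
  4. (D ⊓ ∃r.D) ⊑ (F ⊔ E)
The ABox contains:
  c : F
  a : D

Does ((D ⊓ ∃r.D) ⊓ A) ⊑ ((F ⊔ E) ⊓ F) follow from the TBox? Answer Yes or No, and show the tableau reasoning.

No

1. ((D ⊓ ∃r.D) ⊓ A) ⊑ ((F ⊔ E) ⊓ F)  ⇔  (((D ⊓ ∃r.D) ⊓ A) ⊓ ((¬F ⊓ ¬E) ⊔ ¬F)) unsat w.r.t. T
   apply at x₀: (D ⊓ ∃r.D)⊑(F ⊔ E)
   open: L(x₀) ⊇ {A, D, E, ¬B, ¬F, …} (+ ∃-successors)
2. Hence ((D ⊓ ∃r.D) ⊓ A) ⊑ ((F ⊔ E) ⊓ F): not entailed.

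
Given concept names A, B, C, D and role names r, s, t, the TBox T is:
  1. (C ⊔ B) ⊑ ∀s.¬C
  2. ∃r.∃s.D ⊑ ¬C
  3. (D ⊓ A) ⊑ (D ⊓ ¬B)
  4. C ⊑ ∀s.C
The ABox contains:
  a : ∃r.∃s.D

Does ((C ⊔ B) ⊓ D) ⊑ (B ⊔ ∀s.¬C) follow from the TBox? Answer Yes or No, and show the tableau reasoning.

Yes

1. ((C ⊔ B) ⊓ D) ⊑ (B ⊔ ∀s.¬C)  ⇔  (((C ⊔ B) ⊓ D) ⊓ (¬B ⊓ ∃s.C)) unsat w.r.t. T
   all branches close; clash {B, ¬B} at x₀
2. Hence ((C ⊔ B) ⊓ D) ⊑ (B ⊔ ∀s.¬C): entailed.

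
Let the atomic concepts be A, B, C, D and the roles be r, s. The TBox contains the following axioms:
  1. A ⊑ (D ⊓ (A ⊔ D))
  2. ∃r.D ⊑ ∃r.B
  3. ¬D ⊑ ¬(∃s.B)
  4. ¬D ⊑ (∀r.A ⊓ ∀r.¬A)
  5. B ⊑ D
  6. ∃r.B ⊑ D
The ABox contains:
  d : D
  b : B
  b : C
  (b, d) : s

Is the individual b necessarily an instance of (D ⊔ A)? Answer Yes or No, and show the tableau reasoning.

Yes

1. b : (D ⊔ A)?  L(b) = {B, C} ∪ {(¬D ⊓ ¬A)}
   clash {D, ¬D} at b — b ∈ (D ⊔ A)
2. Hence b : (D ⊔ A): entailed.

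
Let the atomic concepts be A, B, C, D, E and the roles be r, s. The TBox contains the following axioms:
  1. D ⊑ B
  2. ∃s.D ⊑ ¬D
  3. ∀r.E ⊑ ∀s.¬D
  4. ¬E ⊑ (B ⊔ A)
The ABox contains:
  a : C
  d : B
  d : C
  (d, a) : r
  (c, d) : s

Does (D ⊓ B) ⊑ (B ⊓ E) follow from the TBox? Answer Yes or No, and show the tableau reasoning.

1. (D ⊓ B) ⊑ (B ⊓ E)  ⇔  ((D ⊓ B) ⊓ (¬B ⊔ ¬E)) unsat w.r.t. T
   open: L(x₀) ⊇ {B, D, ¬E, ∀s.¬D}
2. Hence (D ⊓ B) ⊑ (B ⊓ E): not entailed.

No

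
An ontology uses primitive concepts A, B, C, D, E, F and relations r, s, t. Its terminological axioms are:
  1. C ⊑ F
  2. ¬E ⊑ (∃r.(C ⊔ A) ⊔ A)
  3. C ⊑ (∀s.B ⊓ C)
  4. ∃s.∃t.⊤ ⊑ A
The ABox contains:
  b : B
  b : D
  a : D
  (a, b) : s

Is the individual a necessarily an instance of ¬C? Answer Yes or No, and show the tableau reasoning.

No

1. a : ¬C?  L(a) = {D} ∪ {C}
   apply at a: C⊑F; C⊑(∀s.B ⊓ C)
   open: L(a) ⊇ {C, D, E, F, ∀s.B, …} — a ∉ ¬C possible
2. Hence a : ¬C: not entailed.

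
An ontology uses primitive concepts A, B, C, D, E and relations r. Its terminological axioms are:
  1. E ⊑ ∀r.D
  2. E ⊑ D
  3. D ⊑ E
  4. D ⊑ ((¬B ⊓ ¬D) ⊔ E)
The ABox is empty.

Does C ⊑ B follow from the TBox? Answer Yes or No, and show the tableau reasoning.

No

1. C ⊑ B  ⇔  (C ⊓ ¬B) unsat w.r.t. T
   open: L(x₀) ⊇ {C, ¬B, ¬D, ¬E}
2. Hence C ⊑ B: not entailed.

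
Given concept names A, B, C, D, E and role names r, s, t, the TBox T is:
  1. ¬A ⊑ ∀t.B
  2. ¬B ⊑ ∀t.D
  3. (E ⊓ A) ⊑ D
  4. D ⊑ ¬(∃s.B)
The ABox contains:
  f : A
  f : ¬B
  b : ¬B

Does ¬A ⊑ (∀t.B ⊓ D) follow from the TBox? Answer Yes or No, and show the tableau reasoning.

No

1. ¬A ⊑ (∀t.B ⊓ D)  ⇔  (¬A ⊓ (∃t.¬B ⊔ ¬D)) unsat w.r.t. T
   apply at x₀: ¬A⊑∀t.B
   open: L(x₀) ⊇ {B, ¬A, ¬D, ∀t.B}
2. Hence ¬A ⊑ (∀t.B ⊓ D): not entailed.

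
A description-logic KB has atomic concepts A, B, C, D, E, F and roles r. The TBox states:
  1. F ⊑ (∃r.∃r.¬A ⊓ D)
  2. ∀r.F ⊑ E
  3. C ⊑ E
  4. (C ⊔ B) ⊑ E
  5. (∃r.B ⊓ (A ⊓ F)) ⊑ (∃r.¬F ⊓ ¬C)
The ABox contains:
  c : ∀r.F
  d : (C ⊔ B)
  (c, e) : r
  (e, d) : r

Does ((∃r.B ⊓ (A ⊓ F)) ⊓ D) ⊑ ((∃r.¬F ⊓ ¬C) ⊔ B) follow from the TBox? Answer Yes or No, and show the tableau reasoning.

1. ((∃r.B ⊓ (A ⊓ F)) ⊓ D) ⊑ ((∃r.¬F ⊓ ¬C) ⊔ B)  ⇔  (((∃r.B ⊓ (A ⊓ F)) ⊓ D) ⊓ ((∀r.F ⊔ C) ⊓ ¬B)) unsat w.r.t. T
   all branches close; clash {C, ¬C} at x₀
2. Hence ((∃r.B ⊓ (A ⊓ F)) ⊓ D) ⊑ ((∃r.¬F ⊓ ¬C) ⊔ B): entailed.

Yes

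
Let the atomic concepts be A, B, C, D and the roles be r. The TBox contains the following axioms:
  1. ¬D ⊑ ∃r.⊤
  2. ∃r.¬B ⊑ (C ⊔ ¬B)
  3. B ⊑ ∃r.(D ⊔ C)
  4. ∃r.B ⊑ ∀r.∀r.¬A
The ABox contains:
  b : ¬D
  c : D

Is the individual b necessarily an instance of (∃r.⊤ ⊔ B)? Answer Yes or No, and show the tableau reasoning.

Yes

1. b : (∃r.⊤ ⊔ B)?  L(b) = {¬D} ∪ {(∀r.⊥ ⊓ ¬B)}
   clash ⊥ at an ∃-successor — b ∈ (∃r.⊤ ⊔ B)
2. Hence b : (∃r.⊤ ⊔ B): entailed.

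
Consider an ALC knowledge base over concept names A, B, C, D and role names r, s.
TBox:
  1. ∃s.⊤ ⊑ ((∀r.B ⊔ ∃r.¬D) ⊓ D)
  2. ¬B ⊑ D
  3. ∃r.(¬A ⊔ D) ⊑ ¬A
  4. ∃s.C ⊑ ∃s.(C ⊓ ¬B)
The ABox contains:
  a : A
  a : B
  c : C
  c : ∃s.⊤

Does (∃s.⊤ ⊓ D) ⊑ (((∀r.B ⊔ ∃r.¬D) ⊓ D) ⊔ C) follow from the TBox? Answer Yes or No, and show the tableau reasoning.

Yes

1. (∃s.⊤ ⊓ D) ⊑ (((∀r.B ⊔ ∃r.¬D) ⊓ D) ⊔ C)  ⇔  ((∃s.⊤ ⊓ D) ⊓ (((∃r.¬B ⊓ ∀r.D) ⊔ ¬D) ⊓ ¬C)) unsat w.r.t. T
   all branches close; clash {D, ¬D} at x₀
2. Hence (∃s.⊤ ⊓ D) ⊑ (((∀r.B ⊔ ∃r.¬D) ⊓ D) ⊔ C): entailed.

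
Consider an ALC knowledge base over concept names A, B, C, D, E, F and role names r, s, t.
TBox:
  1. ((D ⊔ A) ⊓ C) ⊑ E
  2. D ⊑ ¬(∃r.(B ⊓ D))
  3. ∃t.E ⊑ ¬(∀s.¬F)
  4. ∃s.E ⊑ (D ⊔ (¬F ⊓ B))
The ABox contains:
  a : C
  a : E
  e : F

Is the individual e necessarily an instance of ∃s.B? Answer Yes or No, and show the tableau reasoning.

No

1. e : ∃s.B?  L(e) = {F} ∪ {∀s.¬B}
   open: L(e) ⊇ {F, ¬A, ¬D, ∀s.¬B, ∀s.¬E, …} — e ∉ ∃s.B possible
2. Hence e : ∃s.B: not entailed.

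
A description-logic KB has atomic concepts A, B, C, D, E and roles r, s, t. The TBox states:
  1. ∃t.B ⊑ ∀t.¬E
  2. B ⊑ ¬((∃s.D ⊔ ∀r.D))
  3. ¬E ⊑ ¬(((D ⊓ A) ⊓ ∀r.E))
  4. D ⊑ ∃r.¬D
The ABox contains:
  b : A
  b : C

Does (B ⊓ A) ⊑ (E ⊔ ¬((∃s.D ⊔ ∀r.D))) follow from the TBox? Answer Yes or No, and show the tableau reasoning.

1. (B ⊓ A) ⊑ (E ⊔ ¬((∃s.D ⊔ ∀r.D)))  ⇔  ((B ⊓ A) ⊓ (¬E ⊓ (∃s.D ⊔ ∀r.D))) unsat w.r.t. T
   all branches close; clash {D, ¬D} at an ∃-successor
2. Hence (B ⊓ A) ⊑ (E ⊔ ¬((∃s.D ⊔ ∀r.D))): entailed.

Yes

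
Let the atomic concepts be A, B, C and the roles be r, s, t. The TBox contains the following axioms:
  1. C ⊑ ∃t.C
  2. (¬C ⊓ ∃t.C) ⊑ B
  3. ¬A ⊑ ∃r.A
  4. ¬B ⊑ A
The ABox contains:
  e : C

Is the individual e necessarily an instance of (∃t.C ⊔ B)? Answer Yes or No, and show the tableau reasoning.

Yes

1. e : (∃t.C ⊔ B)?  L(e) = {C} ∪ {(∀t.¬C ⊓ ¬B)}
   clash {B, ¬B} at e — e ∈ (∃t.C ⊔ B)
2. Hence e : (∃t.C ⊔ B): entailed.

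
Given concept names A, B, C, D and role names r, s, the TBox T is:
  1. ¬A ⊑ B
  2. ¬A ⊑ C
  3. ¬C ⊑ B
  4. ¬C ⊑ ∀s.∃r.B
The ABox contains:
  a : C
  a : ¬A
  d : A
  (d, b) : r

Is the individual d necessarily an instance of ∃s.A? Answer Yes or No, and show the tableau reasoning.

1. d : ∃s.A?  L(d) = {A} ∪ {∀s.¬A}
   open: L(d) ⊇ {A, C, ∀s.¬A} — d ∉ ∃s.A possible
2. Hence d : ∃s.A: not entailed.

No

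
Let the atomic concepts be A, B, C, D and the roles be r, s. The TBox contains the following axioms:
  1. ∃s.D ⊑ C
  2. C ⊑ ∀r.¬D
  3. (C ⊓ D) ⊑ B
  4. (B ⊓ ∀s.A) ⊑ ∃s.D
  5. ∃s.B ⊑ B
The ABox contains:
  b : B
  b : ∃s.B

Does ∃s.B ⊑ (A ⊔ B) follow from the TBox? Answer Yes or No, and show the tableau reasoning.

Yes

1. ∃s.B ⊑ (A ⊔ B)  ⇔  (∃s.B ⊓ (¬A ⊓ ¬B)) unsat w.r.t. T
   all branches close; clash {B, ¬B} at x₀
2. Hence ∃s.B ⊑ (A ⊔ B): entailed.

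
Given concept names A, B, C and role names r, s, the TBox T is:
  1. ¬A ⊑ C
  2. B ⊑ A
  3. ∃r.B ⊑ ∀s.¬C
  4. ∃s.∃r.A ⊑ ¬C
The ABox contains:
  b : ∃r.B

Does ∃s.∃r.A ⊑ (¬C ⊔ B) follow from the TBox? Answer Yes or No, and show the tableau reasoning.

1. ∃s.∃r.A ⊑ (¬C ⊔ B)  ⇔  (∃s.∃r.A ⊓ (C ⊓ ¬B)) unsat w.r.t. T
   all branches close; clash {C, ¬C} at x₀
2. Hence ∃s.∃r.A ⊑ (¬C ⊔ B): entailed.

Yes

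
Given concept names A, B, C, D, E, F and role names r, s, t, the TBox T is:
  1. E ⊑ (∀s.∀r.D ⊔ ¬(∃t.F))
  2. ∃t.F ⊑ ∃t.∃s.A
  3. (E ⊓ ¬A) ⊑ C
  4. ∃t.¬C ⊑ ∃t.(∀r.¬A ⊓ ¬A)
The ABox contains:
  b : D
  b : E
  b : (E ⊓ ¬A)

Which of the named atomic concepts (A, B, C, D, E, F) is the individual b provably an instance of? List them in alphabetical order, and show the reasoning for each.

1. b : A?  L(b) = {D, E, (E ⊓ ¬A)} ∪ {¬A}
   apply at b: E⊑(∀s.∀r.D ⊔ ¬(∃t.F)); (E ⊓ ¬A)⊑C
   open: L(b) ⊇ {C, D, E, ¬A, ∀t.C, …} — b ∉ A possible
2. b : B?  L(b) = {D, E, (E ⊓ ¬A)} ∪ {¬B}
   apply at b: E⊑(∀s.∀r.D ⊔ ¬(∃t.F)); (E ⊓ ¬A)⊑C
   open: L(b) ⊇ {C, D, E, ¬A, ¬B, …} — b ∉ B possible
3. b : C?  L(b) = {D, E, (E ⊓ ¬A)} ∪ {¬C}
   clash {C, ¬C} at b — b ∈ C
4. b : D?  L(b) = {D, E, (E ⊓ ¬A)} ∪ {¬D}
   clash {D, ¬D} at b — b ∈ D
5. b : E?  L(b) = {D, E, (E ⊓ ¬A)} ∪ {¬E}
   clash {E, ¬E} at b — b ∈ E
6. b : F?  L(b) = {D, E, (E ⊓ ¬A)} ∪ {¬F}
   apply at b: E⊑(∀s.∀r.D ⊔ ¬(∃t.F)); (E ⊓ ¬A)⊑C
   open: L(b) ⊇ {C, D, E, ¬A, ¬F, …} — b ∉ F possible
7. Entailed for b: {C, D, E}

{C, D, E}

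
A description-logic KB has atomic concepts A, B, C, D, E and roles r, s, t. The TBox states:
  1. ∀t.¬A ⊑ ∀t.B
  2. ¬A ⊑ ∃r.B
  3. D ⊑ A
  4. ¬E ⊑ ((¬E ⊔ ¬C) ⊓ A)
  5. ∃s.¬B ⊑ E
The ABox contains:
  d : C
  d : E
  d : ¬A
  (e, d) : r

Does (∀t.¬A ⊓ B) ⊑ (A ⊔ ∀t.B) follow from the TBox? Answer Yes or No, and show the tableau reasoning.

Yes

1. (∀t.¬A ⊓ B) ⊑ (A ⊔ ∀t.B)  ⇔  ((∀t.¬A ⊓ B) ⊓ (¬A ⊓ ∃t.¬B)) unsat w.r.t. T
   all branches close; clash {A, ¬A} at x₀
2. Hence (∀t.¬A ⊓ B) ⊑ (A ⊔ ∀t.B): entailed.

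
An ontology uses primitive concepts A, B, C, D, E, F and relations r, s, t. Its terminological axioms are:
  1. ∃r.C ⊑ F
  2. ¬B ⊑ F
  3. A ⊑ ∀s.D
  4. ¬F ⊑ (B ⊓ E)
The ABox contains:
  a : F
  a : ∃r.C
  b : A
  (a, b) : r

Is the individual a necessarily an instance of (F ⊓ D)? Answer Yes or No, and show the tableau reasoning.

1. a : (F ⊓ D)?  L(a) = {F, ∃r.C} ∪ {(¬F ⊔ ¬D)}
   open: L(a) ⊇ {F, ¬A, ¬D, ∃r.C} (+ ∃-successors) — a ∉ (F ⊓ D) possible
2. Hence a : (F ⊓ D): not entailed.

No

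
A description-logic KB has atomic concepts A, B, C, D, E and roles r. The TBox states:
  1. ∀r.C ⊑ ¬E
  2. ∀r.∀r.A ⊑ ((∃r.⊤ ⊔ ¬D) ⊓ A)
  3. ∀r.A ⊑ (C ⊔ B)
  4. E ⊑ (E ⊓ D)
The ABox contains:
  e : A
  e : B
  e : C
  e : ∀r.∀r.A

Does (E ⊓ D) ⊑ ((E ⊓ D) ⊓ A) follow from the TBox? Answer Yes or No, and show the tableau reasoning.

No

1. (E ⊓ D) ⊑ ((E ⊓ D) ⊓ A)  ⇔  ((E ⊓ D) ⊓ ((¬E ⊔ ¬D) ⊔ ¬A)) unsat w.r.t. T
   open: L(x₀) ⊇ {D, E, ¬A, ∃r.¬A, ∃r.¬C, …} (+ ∃-successors)
2. Hence (E ⊓ D) ⊑ ((E ⊓ D) ⊓ A): not entailed.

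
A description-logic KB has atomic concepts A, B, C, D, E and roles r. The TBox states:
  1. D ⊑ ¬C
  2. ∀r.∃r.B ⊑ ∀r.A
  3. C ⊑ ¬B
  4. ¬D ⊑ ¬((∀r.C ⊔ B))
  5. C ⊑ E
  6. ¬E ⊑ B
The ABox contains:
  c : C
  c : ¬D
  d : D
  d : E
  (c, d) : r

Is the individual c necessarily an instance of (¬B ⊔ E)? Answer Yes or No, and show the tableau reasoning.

Yes

1. c : (¬B ⊔ E)?  L(c) = {C, ¬D} ∪ {(B ⊓ ¬E)}
   clash {E, ¬E} at c — c ∈ (¬B ⊔ E)
2. Hence c : (¬B ⊔ E): entailed.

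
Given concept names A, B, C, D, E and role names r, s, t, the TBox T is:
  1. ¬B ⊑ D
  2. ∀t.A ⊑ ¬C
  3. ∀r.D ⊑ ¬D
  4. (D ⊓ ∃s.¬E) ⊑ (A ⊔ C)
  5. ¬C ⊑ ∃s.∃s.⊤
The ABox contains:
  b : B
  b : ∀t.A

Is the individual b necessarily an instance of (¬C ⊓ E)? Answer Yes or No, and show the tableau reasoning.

1. b : (¬C ⊓ E)?  L(b) = {B, ∀t.A} ∪ {(C ⊔ ¬E)}
   apply at b: ∀t.A⊑¬C
   open: L(b) ⊇ {B, ¬C, ¬D, ¬E, ∀t.A, …} (+ ∃-successors) — b ∉ (¬C ⊓ E) possible
2. Hence b : (¬C ⊓ E): not entailed.

No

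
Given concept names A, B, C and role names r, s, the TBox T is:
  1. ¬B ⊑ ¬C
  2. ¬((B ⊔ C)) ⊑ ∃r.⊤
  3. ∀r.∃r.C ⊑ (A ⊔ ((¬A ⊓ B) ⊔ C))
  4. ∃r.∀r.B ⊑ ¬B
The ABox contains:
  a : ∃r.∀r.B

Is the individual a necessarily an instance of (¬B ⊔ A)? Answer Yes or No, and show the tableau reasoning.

1. a : (¬B ⊔ A)?  L(a) = {∃r.∀r.B} ∪ {(B ⊓ ¬A)}
   clash {B, ¬B} at a — a ∈ (¬B ⊔ A)
2. Hence a : (¬B ⊔ A): entailed.

Yes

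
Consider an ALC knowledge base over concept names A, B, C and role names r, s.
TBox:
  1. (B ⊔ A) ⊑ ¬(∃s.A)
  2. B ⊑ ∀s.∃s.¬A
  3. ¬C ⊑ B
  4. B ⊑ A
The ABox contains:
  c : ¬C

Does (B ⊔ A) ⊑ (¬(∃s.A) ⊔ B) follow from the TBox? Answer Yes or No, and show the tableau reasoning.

1. (B ⊔ A) ⊑ (¬(∃s.A) ⊔ B)  ⇔  ((B ⊔ A) ⊓ (∃s.A ⊓ ¬B)) unsat w.r.t. T
   all branches close; clash {B, ¬B} at x₀
2. Hence (B ⊔ A) ⊑ (¬(∃s.A) ⊔ B): entailed.

Yes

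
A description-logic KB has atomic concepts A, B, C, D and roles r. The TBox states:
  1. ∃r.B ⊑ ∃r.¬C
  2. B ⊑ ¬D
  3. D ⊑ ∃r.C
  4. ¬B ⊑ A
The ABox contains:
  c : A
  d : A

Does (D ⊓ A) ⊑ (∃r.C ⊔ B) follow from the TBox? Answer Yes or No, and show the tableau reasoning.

Yes

1. (D ⊓ A) ⊑ (∃r.C ⊔ B)  ⇔  ((D ⊓ A) ⊓ (∀r.¬C ⊓ ¬B)) unsat w.r.t. T
   all branches close; clash {C, ¬C} at an ∃-successor
2. Hence (D ⊓ A) ⊑ (∃r.C ⊔ B): entailed.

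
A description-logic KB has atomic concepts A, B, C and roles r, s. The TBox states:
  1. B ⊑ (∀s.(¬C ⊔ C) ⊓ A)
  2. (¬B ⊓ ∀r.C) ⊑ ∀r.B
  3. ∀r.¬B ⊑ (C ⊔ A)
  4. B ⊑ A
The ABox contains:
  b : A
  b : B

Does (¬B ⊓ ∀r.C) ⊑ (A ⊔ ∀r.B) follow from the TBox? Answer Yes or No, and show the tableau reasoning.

Yes

1. (¬B ⊓ ∀r.C) ⊑ (A ⊔ ∀r.B)  ⇔  ((¬B ⊓ ∀r.C) ⊓ (¬A ⊓ ∃r.¬B)) unsat w.r.t. T
   all branches close; clash {A, ¬A} at x₀
2. Hence (¬B ⊓ ∀r.C) ⊑ (A ⊔ ∀r.B): entailed.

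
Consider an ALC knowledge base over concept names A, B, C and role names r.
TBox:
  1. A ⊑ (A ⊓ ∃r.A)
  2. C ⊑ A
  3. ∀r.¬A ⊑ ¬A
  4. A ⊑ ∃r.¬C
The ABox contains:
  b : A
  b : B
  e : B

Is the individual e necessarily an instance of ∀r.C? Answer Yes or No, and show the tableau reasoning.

1. e : ∀r.C?  L(e) = {B} ∪ {∃r.¬C}
   open: L(e) ⊇ {B, ¬A, ¬C, ∃r.A, ∃r.¬C} (+ ∃-successors) — e ∉ ∀r.C possible
2. Hence e : ∀r.C: not entailed.

No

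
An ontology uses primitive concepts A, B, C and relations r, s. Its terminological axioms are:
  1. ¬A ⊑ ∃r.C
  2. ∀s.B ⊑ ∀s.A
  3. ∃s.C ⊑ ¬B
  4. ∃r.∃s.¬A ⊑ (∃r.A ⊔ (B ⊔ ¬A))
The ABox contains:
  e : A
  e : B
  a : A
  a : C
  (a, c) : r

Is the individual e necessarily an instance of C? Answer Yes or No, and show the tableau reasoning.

1. e : C?  L(e) = {A, B} ∪ {¬C}
   open: L(e) ⊇ {A, B, ¬C, ∀r.∀s.A, ∀s.¬C, …} (+ ∃-successors) — e ∉ C possible
2. Hence e : C: not entailed.

No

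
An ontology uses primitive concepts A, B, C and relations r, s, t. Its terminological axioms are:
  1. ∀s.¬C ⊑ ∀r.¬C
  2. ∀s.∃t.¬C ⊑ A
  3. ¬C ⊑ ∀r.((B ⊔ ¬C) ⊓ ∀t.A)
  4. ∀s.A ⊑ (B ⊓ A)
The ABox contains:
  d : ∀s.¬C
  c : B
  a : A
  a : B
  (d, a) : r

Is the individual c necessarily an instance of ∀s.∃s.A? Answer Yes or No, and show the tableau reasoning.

No

1. c : ∀s.∃s.A?  L(c) = {B} ∪ {∃s.∀s.¬A}
   open: L(c) ⊇ {B, C, ∃s.C, ∃s.¬A, ∃s.∀s.¬A, …} (+ ∃-successors) — c ∉ ∀s.∃s.A possible
2. Hence c : ∀s.∃s.A: not entailed.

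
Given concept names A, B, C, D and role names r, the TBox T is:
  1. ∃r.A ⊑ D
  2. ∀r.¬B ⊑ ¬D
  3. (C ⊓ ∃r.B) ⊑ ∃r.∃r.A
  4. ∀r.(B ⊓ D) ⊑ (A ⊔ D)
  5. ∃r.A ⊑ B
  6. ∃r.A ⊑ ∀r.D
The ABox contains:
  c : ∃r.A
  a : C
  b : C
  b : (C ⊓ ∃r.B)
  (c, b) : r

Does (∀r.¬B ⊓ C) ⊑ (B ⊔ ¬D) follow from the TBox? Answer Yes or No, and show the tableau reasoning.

1. (∀r.¬B ⊓ C) ⊑ (B ⊔ ¬D)  ⇔  ((∀r.¬B ⊓ C) ⊓ (¬B ⊓ D)) unsat w.r.t. T
   all branches close; clash {D, ¬D} at x₀
2. Hence (∀r.¬B ⊓ C) ⊑ (B ⊔ ¬D): entailed.

Yes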